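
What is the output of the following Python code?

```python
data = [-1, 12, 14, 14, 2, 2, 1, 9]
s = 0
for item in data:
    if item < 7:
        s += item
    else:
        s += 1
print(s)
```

item=-1: <7, s = 0+(-1) = -1
item=12: not <7, s = (-1)+1 = 0
item=14: not <7, s = 0+1 = 1
item=14: not <7, s = 1+1 = 2
item=2: <7, s = 2+2 = 4
item=2: <7, s = 4+2 = 6
item=1: <7, s = 6+1 = 7
item=9: not <7, s = 7+1 = 8

8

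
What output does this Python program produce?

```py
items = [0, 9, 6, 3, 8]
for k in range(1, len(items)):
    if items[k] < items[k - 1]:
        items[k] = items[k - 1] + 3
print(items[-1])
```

k=1: 9>=0, unchanged → [0, 9, 6, 3, 8]
k=2: 6<9, items[2] = 9+3 = 12 → [0, 9, 12, 3, 8]
k=3: 3<12, items[3] = 12+3 = 15 → [0, 9, 12, 15, 8]
k=4: 8<15, items[4] = 15+3 = 18 → [0, 9, 12, 15, 18]

18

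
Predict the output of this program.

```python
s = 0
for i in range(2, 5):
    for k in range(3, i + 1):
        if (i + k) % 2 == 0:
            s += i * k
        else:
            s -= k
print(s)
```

i=3,k=3: even sum, s = 0+9 = 9
i=4,k=3: odd sum, s = 9-3 = 6
i=4,k=4: even sum, s = 6+16 = 22

22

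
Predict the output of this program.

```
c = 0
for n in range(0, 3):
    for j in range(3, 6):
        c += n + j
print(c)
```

n=0,j=3: c = 0+3 = 3
n=0,j=4: c = 3+4 = 7
n=0,j=5: c = 7+5 = 12
n=1,j=3: c = 12+4 = 16
n=1,j=4: c = 16+5 = 21
n=1,j=5: c = 21+6 = 27
n=2,j=3: c = 27+5 = 32
n=2,j=4: c = 32+6 = 38
n=2,j=5: c = 38+7 = 45

45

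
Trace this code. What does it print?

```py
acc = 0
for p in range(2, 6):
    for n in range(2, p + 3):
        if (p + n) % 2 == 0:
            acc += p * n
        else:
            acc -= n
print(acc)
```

p=2,n=2: even sum, acc = 0+4 = 4
p=2,n=3: odd sum, acc = 4-3 = 1
p=2,n=4: even sum, acc = 1+8 = 9
p=3,n=2: odd sum, acc = 9-2 = 7
p=3,n=3: even sum, acc = 7+9 = 16
p=3,n=4: odd sum, acc = 16-4 = 12
p=3,n=5: even sum, acc = 12+15 = 27
p=4,n=2: even sum, acc = 27+8 = 35
p=4,n=3: odd sum, acc = 35-3 = 32
p=4,n=4: even sum, acc = 32+16 = 48
p=4,n=5: odd sum, acc = 48-5 = 43
p=4,n=6: even sum, acc = 43+24 = 67
p=5,n=2: odd sum, acc = 67-2 = 65
p=5,n=3: even sum, acc = 65+15 = 80
p=5,n=4: odd sum, acc = 80-4 = 76
p=5,n=5: even sum, acc = 76+25 = 101
p=5,n=6: odd sum, acc = 101-6 = 95
p=5,n=7: even sum, acc = 95+35 = 130

130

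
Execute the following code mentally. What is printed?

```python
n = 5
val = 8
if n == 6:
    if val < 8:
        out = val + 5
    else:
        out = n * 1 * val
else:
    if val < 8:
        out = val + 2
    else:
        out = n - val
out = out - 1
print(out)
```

n=5, val=8
n == 6 is False; val < 8 is False
→ out = n - val = -3
out = (-3)-1 = -4

-4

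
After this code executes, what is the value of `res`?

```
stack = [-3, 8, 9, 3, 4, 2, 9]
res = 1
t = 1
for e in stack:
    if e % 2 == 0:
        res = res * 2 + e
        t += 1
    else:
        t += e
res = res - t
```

28

e=-3: not even; t=-2
e=8: even, res = 1*2+8 = 10; t=-1
e=9: not even; t=8
e=3: not even; t=11
e=4: even, res = 10*2+4 = 24; t=12
e=2: even, res = 24*2+2 = 50; t=13
e=9: not even; t=22
res-t = 50-22 = 28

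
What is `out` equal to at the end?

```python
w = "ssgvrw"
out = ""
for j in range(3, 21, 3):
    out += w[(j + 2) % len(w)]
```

j=3: add w[5]='w' → 'w'
j=6: add w[2]='g' → 'wg'
j=9: add w[5]='w' → 'wgw'
j=12: add w[2]='g' → 'wgwg'
j=15: add w[5]='w' → 'wgwgw'
j=18: add w[2]='g' → 'wgwgwg'

'wgwgwg'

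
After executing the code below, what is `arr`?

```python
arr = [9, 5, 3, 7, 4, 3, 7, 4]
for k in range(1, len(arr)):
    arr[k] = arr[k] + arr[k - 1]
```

k=1: arr[1] = 5+9 = 14 → [9, 14, 3, 7, 4, 3, 7, 4]
k=2: arr[2] = 3+14 = 17 → [9, 14, 17, 7, 4, 3, 7, 4]
k=3: arr[3] = 7+17 = 24 → [9, 14, 17, 24, 4, 3, 7, 4]
k=4: arr[4] = 4+24 = 28 → [9, 14, 17, 24, 28, 3, 7, 4]
k=5: arr[5] = 3+28 = 31 → [9, 14, 17, 24, 28, 31, 7, 4]
k=6: arr[6] = 7+31 = 38 → [9, 14, 17, 24, 28, 31, 38, 4]
k=7: arr[7] = 4+38 = 42 → [9, 14, 17, 24, 28, 31, 38, 42]

[9, 14, 17, 24, 28, 31, 38, 42]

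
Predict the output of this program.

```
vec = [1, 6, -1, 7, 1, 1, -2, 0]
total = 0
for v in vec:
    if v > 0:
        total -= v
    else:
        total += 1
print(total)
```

v=1: >0, total = 0-1 = -1
v=6: >0, total = (-1)-6 = -7
v=-1: not >0, total = (-7)+1 = -6
v=7: >0, total = (-6)-7 = -13
v=1: >0, total = (-13)-1 = -14
v=1: >0, total = (-14)-1 = -15
v=-2: not >0, total = (-15)+1 = -14
v=0: not >0, total = (-14)+1 = -13

-13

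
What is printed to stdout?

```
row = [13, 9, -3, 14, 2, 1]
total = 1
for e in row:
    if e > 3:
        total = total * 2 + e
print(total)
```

92

e=13: >3, total = 1*2+13 = 15
e=9: >3, total = 15*2+9 = 39
e=-3: not >3
e=14: >3, total = 39*2+14 = 92
e=2: not >3
e=1: not >3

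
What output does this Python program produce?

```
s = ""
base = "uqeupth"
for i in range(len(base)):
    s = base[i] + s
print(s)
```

htpuequ

i=0: prepend 'u' → 'u'
i=1: prepend 'q' → 'qu'
i=2: prepend 'e' → 'equ'
i=3: prepend 'u' → 'uequ'
i=4: prepend 'p' → 'puequ'
i=5: prepend 't' → 'tpuequ'
i=6: prepend 'h' → 'htpuequ'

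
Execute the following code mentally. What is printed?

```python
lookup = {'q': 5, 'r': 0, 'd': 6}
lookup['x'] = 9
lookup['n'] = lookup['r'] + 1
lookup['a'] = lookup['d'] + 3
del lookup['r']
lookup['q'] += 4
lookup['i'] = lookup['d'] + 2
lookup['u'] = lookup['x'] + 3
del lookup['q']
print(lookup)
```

lookup['x'] = 9 → {'q': 5, 'r': 0, 'd': 6, 'x': 9}
lookup['n'] = lookup['r']+1 = 1 → {'q': 5, 'r': 0, 'd': 6, 'x': 9, 'n': 1}
lookup['a'] = lookup['d']+3 = 9 → {'q': 5, 'r': 0, 'd': 6, 'x': 9, 'n': 1, 'a': 9}
del 'r' → {'q': 5, 'd': 6, 'x': 9, 'n': 1, 'a': 9}
lookup['q'] = 5+4 = 9 → {'q': 9, 'd': 6, 'x': 9, 'n': 1, 'a': 9}
lookup['i'] = lookup['d']+2 = 8 → {'q': 9, 'd': 6, 'x': 9, 'n': 1, 'a': 9, 'i': 8}
lookup['u'] = lookup['x']+3 = 12 → {'q': 9, 'd': 6, 'x': 9, 'n': 1, 'a': 9, 'i': 8, 'u': 12}
del 'q' → {'d': 6, 'x': 9, 'n': 1, 'a': 9, 'i': 8, 'u': 12}

{'d': 6, 'x': 9, 'n': 1, 'a': 9, 'i': 8, 'u': 12}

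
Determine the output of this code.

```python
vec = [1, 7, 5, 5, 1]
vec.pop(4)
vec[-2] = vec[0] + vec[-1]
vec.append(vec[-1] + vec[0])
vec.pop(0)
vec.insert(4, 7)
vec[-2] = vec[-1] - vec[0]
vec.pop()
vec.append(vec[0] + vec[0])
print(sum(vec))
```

32

pop(4) removes 1 → [1, 7, 5, 5]
vec[-2] = vec[0]+vec[-1] = 1+5 = 6 → [1, 7, 6, 5]
append vec[-1]+vec[0] = 5+1 = 6 → [1, 7, 6, 5, 6]
pop(0) removes 1 → [7, 6, 5, 6]
insert 7 at 4 → [7, 6, 5, 6, 7]
vec[-2] = vec[-1]-vec[0] = 7-7 = 0 → [7, 6, 5, 0, 7]
pop() removes 7 → [7, 6, 5, 0]
append vec[0]+vec[0] = 7+7 = 14 → [7, 6, 5, 0, 14]
sum = 32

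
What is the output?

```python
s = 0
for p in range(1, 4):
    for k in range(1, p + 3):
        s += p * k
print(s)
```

71

p=1,k=1: s = 0+1 = 1
p=1,k=2: s = 1+2 = 3
p=1,k=3: s = 3+3 = 6
p=2,k=1: s = 6+2 = 8
p=2,k=2: s = 8+4 = 12
p=2,k=3: s = 12+6 = 18
p=2,k=4: s = 18+8 = 26
p=3,k=1: s = 26+3 = 29
p=3,k=2: s = 29+6 = 35
p=3,k=3: s = 35+9 = 44
p=3,k=4: s = 44+12 = 56
p=3,k=5: s = 56+15 = 71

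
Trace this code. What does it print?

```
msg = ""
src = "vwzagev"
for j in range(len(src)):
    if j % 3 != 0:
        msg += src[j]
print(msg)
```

j=0: skip
j=1: add 'w' → 'w'
j=2: add 'z' → 'wz'
j=3: skip
j=4: add 'g' → 'wzg'
j=5: add 'e' → 'wzge'
j=6: skip

wzge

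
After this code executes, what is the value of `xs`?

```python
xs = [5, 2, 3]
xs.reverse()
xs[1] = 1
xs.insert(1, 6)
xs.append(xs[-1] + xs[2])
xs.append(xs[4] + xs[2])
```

reverse → [3, 2, 5]
xs[1] = 1 → [3, 1, 5]
insert 6 at 1 → [3, 6, 1, 5]
append xs[-1]+xs[2] = 5+1 = 6 → [3, 6, 1, 5, 6]
append xs[4]+xs[2] = 6+1 = 7 → [3, 6, 1, 5, 6, 7]

[3, 6, 1, 5, 6, 7]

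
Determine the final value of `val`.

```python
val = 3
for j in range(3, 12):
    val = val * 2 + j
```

j=3: val = 3*2+3 = 9
j=4: val = 9*2+4 = 22
j=5: val = 22*2+5 = 49
j=6: val = 49*2+6 = 104
j=7: val = 104*2+7 = 215
j=8: val = 215*2+8 = 438
j=9: val = 438*2+9 = 885
j=10: val = 885*2+10 = 1780
j=11: val = 1780*2+11 = 3571

3571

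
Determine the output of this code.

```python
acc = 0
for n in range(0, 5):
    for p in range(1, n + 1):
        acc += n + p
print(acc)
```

n=1,p=1: acc = 0+2 = 2
n=2,p=1: acc = 2+3 = 5
n=2,p=2: acc = 5+4 = 9
n=3,p=1: acc = 9+4 = 13
n=3,p=2: acc = 13+5 = 18
n=3,p=3: acc = 18+6 = 24
n=4,p=1: acc = 24+5 = 29
n=4,p=2: acc = 29+6 = 35
n=4,p=3: acc = 35+7 = 42
n=4,p=4: acc = 42+8 = 50

50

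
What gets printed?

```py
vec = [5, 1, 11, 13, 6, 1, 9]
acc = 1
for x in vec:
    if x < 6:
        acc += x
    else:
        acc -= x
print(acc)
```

-31

x=5: <6, acc = 1+5 = 6
x=1: <6, acc = 6+1 = 7
x=11: not <6, acc = 7-11 = -4
x=13: not <6, acc = (-4)-13 = -17
x=6: not <6, acc = (-17)-6 = -23
x=1: <6, acc = (-23)+1 = -22
x=9: not <6, acc = (-22)-9 = -31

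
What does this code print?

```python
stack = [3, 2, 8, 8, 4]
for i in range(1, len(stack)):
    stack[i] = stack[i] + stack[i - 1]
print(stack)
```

i=1: stack[1] = 2+3 = 5 → [3, 5, 8, 8, 4]
i=2: stack[2] = 8+5 = 13 → [3, 5, 13, 8, 4]
i=3: stack[3] = 8+13 = 21 → [3, 5, 13, 21, 4]
i=4: stack[4] = 4+21 = 25 → [3, 5, 13, 21, 25]

[3, 5, 13, 21, 25]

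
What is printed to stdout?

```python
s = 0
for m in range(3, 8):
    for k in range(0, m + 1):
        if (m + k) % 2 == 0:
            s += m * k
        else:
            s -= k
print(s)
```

232

m=3,k=0: odd sum, s = 0-0 = 0
m=3,k=1: even sum, s = 0+3 = 3
m=3,k=2: odd sum, s = 3-2 = 1
m=3,k=3: even sum, s = 1+9 = 10
m=4,k=0: even sum, s = 10+0 = 10
m=4,k=1: odd sum, s = 10-1 = 9
m=4,k=2: even sum, s = 9+8 = 17
m=4,k=3: odd sum, s = 17-3 = 14
m=4,k=4: even sum, s = 14+16 = 30
m=5,k=0: odd sum, s = 30-0 = 30
m=5,k=1: even sum, s = 30+5 = 35
m=5,k=2: odd sum, s = 35-2 = 33
m=5,k=3: even sum, s = 33+15 = 48
m=5,k=4: odd sum, s = 48-4 = 44
m=5,k=5: even sum, s = 44+25 = 69
m=6,k=0: even sum, s = 69+0 = 69
m=6,k=1: odd sum, s = 69-1 = 68
m=6,k=2: even sum, s = 68+12 = 80
m=6,k=3: odd sum, s = 80-3 = 77
m=6,k=4: even sum, s = 77+24 = 101
m=6,k=5: odd sum, s = 101-5 = 96
m=6,k=6: even sum, s = 96+36 = 132
m=7,k=0: odd sum, s = 132-0 = 132
m=7,k=1: even sum, s = 132+7 = 139
m=7,k=2: odd sum, s = 139-2 = 137
m=7,k=3: even sum, s = 137+21 = 158
m=7,k=4: odd sum, s = 158-4 = 154
m=7,k=5: even sum, s = 154+35 = 189
m=7,k=6: odd sum, s = 189-6 = 183
m=7,k=7: even sum, s = 183+49 = 232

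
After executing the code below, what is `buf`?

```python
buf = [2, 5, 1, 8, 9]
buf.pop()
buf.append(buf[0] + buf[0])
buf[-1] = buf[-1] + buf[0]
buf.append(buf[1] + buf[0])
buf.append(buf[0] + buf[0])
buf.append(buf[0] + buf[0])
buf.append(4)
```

[2, 5, 1, 8, 6, 7, 4, 4, 4]

pop() removes 9 → [2, 5, 1, 8]
append buf[0]+buf[0] = 2+2 = 4 → [2, 5, 1, 8, 4]
buf[-1] = buf[-1]+buf[0] = 4+2 = 6 → [2, 5, 1, 8, 6]
append buf[1]+buf[0] = 5+2 = 7 → [2, 5, 1, 8, 6, 7]
append buf[0]+buf[0] = 2+2 = 4 → [2, 5, 1, 8, 6, 7, 4]
append buf[0]+buf[0] = 2+2 = 4 → [2, 5, 1, 8, 6, 7, 4, 4]
append 4 → [2, 5, 1, 8, 6, 7, 4, 4, 4]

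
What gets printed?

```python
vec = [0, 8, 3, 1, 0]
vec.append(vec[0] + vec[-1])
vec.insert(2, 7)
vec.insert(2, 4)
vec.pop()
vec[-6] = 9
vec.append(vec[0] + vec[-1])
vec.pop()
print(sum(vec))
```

append vec[0]+vec[-1] = 0+0 = 0 → [0, 8, 3, 1, 0, 0]
insert 7 at 2 → [0, 8, 7, 3, 1, 0, 0]
insert 4 at 2 → [0, 8, 4, 7, 3, 1, 0, 0]
pop() removes 0 → [0, 8, 4, 7, 3, 1, 0]
vec[-6] = 9 → [0, 9, 4, 7, 3, 1, 0]
append vec[0]+vec[-1] = 0+0 = 0 → [0, 9, 4, 7, 3, 1, 0, 0]
pop() removes 0 → [0, 9, 4, 7, 3, 1, 0]
sum = 24

24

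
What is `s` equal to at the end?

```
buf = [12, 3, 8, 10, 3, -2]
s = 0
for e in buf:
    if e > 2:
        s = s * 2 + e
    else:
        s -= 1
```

270

e=12: >2, s = 0*2+12 = 12
e=3: >2, s = 12*2+3 = 27
e=8: >2, s = 27*2+8 = 62
e=10: >2, s = 62*2+10 = 134
e=3: >2, s = 134*2+3 = 271
e=-2: not >2, s = 271-1 = 270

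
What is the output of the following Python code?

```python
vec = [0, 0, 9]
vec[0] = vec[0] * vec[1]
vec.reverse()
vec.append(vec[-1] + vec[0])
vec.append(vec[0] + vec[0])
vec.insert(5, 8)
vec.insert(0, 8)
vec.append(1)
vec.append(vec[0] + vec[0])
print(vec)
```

vec[0] = vec[0]*vec[1] = 0*0 = 0 → [0, 0, 9]
reverse → [9, 0, 0]
append vec[-1]+vec[0] = 0+9 = 9 → [9, 0, 0, 9]
append vec[0]+vec[0] = 9+9 = 18 → [9, 0, 0, 9, 18]
insert 8 at 5 → [9, 0, 0, 9, 18, 8]
insert 8 at 0 → [8, 9, 0, 0, 9, 18, 8]
append 1 → [8, 9, 0, 0, 9, 18, 8, 1]
append vec[0]+vec[0] = 8+8 = 16 → [8, 9, 0, 0, 9, 18, 8, 1, 16]

[8, 9, 0, 0, 9, 18, 8, 1, 16]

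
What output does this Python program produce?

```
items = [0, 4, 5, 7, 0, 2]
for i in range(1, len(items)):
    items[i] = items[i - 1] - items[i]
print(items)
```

[0, -4, -9, -16, -16, -18]

i=1: items[1] = 0-4 = -4 → [0, -4, 5, 7, 0, 2]
i=2: items[2] = (-4)-5 = -9 → [0, -4, -9, 7, 0, 2]
i=3: items[3] = (-9)-7 = -16 → [0, -4, -9, -16, 0, 2]
i=4: items[4] = (-16)-0 = -16 → [0, -4, -9, -16, -16, 2]
i=5: items[5] = (-16)-2 = -18 → [0, -4, -9, -16, -16, -18]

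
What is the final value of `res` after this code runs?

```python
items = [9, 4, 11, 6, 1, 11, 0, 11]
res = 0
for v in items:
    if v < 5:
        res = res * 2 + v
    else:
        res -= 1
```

-1

v=9: not <5, res = 0-1 = -1
v=4: <5, res = (-1)*2+4 = 2
v=11: not <5, res = 2-1 = 1
v=6: not <5, res = 1-1 = 0
v=1: <5, res = 0*2+1 = 1
v=11: not <5, res = 1-1 = 0
v=0: <5, res = 0*2+0 = 0
v=11: not <5, res = 0-1 = -1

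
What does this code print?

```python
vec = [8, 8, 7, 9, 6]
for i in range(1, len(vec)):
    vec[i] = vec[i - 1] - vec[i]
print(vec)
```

i=1: vec[1] = 8-8 = 0 → [8, 0, 7, 9, 6]
i=2: vec[2] = 0-7 = -7 → [8, 0, -7, 9, 6]
i=3: vec[3] = (-7)-9 = -16 → [8, 0, -7, -16, 6]
i=4: vec[4] = (-16)-6 = -22 → [8, 0, -7, -16, -22]

[8, 0, -7, -16, -22]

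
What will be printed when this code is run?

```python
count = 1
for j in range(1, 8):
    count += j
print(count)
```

29

j=1: count = 1+1 = 2
j=2: count = 2+2 = 4
j=3: count = 4+3 = 7
j=4: count = 7+4 = 11
j=5: count = 11+5 = 16
j=6: count = 16+6 = 22
j=7: count = 22+7 = 29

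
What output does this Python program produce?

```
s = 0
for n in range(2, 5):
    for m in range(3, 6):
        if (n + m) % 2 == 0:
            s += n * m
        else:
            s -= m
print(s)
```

28

n=2,m=3: odd sum, s = 0-3 = -3
n=2,m=4: even sum, s = (-3)+8 = 5
n=2,m=5: odd sum, s = 5-5 = 0
n=3,m=3: even sum, s = 0+9 = 9
n=3,m=4: odd sum, s = 9-4 = 5
n=3,m=5: even sum, s = 5+15 = 20
n=4,m=3: odd sum, s = 20-3 = 17
n=4,m=4: even sum, s = 17+16 = 33
n=4,m=5: odd sum, s = 33-5 = 28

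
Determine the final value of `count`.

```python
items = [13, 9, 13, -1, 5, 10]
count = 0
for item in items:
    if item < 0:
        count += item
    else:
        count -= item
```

item=13: not <0, count = 0-13 = -13
item=9: not <0, count = (-13)-9 = -22
item=13: not <0, count = (-22)-13 = -35
item=-1: <0, count = (-35)+(-1) = -36
item=5: not <0, count = (-36)-5 = -41
item=10: not <0, count = (-41)-10 = -51

-51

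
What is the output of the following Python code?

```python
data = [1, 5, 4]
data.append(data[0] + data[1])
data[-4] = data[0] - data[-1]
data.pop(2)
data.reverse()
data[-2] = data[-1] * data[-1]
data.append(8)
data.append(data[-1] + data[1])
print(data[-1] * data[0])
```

append data[0]+data[1] = 1+5 = 6 → [1, 5, 4, 6]
data[-4] = data[0]-data[-1] = 1-6 = -5 → [-5, 5, 4, 6]
pop(2) removes 4 → [-5, 5, 6]
reverse → [6, 5, -5]
data[-2] = data[-1]*data[-1] = (-5)*(-5) = 25 → [6, 25, -5]
append 8 → [6, 25, -5, 8]
append data[-1]+data[1] = 8+25 = 33 → [6, 25, -5, 8, 33]
data[-1]*data[0] = 33*6 = 198

198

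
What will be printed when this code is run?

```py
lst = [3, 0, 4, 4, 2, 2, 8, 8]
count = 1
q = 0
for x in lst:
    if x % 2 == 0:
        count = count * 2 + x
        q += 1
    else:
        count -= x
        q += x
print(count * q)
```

x=3: not even, count = 1-3 = -2; q=3
x=0: even, count = (-2)*2+0 = -4; q=4
x=4: even, count = (-4)*2+4 = -4; q=5
x=4: even, count = (-4)*2+4 = -4; q=6
x=2: even, count = (-4)*2+2 = -6; q=7
x=2: even, count = (-6)*2+2 = -10; q=8
x=8: even, count = (-10)*2+8 = -12; q=9
x=8: even, count = (-12)*2+8 = -16; q=10
count*q = (-16)*10 = -160

-160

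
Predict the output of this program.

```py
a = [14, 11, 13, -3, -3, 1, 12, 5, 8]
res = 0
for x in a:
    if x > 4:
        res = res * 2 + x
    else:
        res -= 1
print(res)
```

770

x=14: >4, res = 0*2+14 = 14
x=11: >4, res = 14*2+11 = 39
x=13: >4, res = 39*2+13 = 91
x=-3: not >4, res = 91-1 = 90
x=-3: not >4, res = 90-1 = 89
x=1: not >4, res = 89-1 = 88
x=12: >4, res = 88*2+12 = 188
x=5: >4, res = 188*2+5 = 381
x=8: >4, res = 381*2+8 = 770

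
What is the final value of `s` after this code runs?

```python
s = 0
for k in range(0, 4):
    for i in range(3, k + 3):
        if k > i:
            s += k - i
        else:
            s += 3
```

k=1,i=3: not 1>3, s = 0+3 = 3
k=2,i=3: not 2>3, s = 3+3 = 6
k=2,i=4: not 2>4, s = 6+3 = 9
k=3,i=3: not 3>3, s = 9+3 = 12
k=3,i=4: not 3>4, s = 12+3 = 15
k=3,i=5: not 3>5, s = 15+3 = 18

18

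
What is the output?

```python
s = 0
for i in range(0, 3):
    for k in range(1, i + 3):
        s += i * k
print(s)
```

26

i=0,k=1: s = 0+0 = 0
i=0,k=2: s = 0+0 = 0
i=1,k=1: s = 0+1 = 1
i=1,k=2: s = 1+2 = 3
i=1,k=3: s = 3+3 = 6
i=2,k=1: s = 6+2 = 8
i=2,k=2: s = 8+4 = 12
i=2,k=3: s = 12+6 = 18
i=2,k=4: s = 18+8 = 26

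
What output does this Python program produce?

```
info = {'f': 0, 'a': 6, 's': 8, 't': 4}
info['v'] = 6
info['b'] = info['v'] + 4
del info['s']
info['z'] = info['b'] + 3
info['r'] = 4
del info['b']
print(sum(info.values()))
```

33

info['v'] = 6 → {'f': 0, 'a': 6, 's': 8, 't': 4, 'v': 6}
info['b'] = info['v']+4 = 10 → {'f': 0, 'a': 6, 's': 8, 't': 4, 'v': 6, 'b': 10}
del 's' → {'f': 0, 'a': 6, 't': 4, 'v': 6, 'b': 10}
info['z'] = info['b']+3 = 13 → {'f': 0, 'a': 6, 't': 4, 'v': 6, 'b': 10, 'z': 13}
info['r'] = 4 → {'f': 0, 'a': 6, 't': 4, 'v': 6, 'b': 10, 'z': 13, 'r': 4}
del 'b' → {'f': 0, 'a': 6, 't': 4, 'v': 6, 'z': 13, 'r': 4}
sum of values = 33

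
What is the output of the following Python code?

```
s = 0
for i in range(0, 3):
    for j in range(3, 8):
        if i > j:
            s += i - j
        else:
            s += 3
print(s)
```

i=0,j=3: not 0>3, s = 0+3 = 3
i=0,j=4: not 0>4, s = 3+3 = 6
i=0,j=5: not 0>5, s = 6+3 = 9
i=0,j=6: not 0>6, s = 9+3 = 12
i=0,j=7: not 0>7, s = 12+3 = 15
i=1,j=3: not 1>3, s = 15+3 = 18
i=1,j=4: not 1>4, s = 18+3 = 21
i=1,j=5: not 1>5, s = 21+3 = 24
i=1,j=6: not 1>6, s = 24+3 = 27
i=1,j=7: not 1>7, s = 27+3 = 30
i=2,j=3: not 2>3, s = 30+3 = 33
i=2,j=4: not 2>4, s = 33+3 = 36
i=2,j=5: not 2>5, s = 36+3 = 39
i=2,j=6: not 2>6, s = 39+3 = 42
i=2,j=7: not 2>7, s = 42+3 = 45

45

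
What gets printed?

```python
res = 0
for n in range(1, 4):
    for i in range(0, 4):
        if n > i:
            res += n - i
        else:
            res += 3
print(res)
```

28

n=1,i=0: 1>0, res = 0+1 = 1
n=1,i=1: not 1>1, res = 1+3 = 4
n=1,i=2: not 1>2, res = 4+3 = 7
n=1,i=3: not 1>3, res = 7+3 = 10
n=2,i=0: 2>0, res = 10+2 = 12
n=2,i=1: 2>1, res = 12+1 = 13
n=2,i=2: not 2>2, res = 13+3 = 16
n=2,i=3: not 2>3, res = 16+3 = 19
n=3,i=0: 3>0, res = 19+3 = 22
n=3,i=1: 3>1, res = 22+2 = 24
n=3,i=2: 3>2, res = 24+1 = 25
n=3,i=3: not 3>3, res = 25+3 = 28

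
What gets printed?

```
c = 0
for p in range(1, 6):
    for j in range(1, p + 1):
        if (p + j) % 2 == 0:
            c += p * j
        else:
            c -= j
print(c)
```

73

p=1,j=1: even sum, c = 0+1 = 1
p=2,j=1: odd sum, c = 1-1 = 0
p=2,j=2: even sum, c = 0+4 = 4
p=3,j=1: even sum, c = 4+3 = 7
p=3,j=2: odd sum, c = 7-2 = 5
p=3,j=3: even sum, c = 5+9 = 14
p=4,j=1: odd sum, c = 14-1 = 13
p=4,j=2: even sum, c = 13+8 = 21
p=4,j=3: odd sum, c = 21-3 = 18
p=4,j=4: even sum, c = 18+16 = 34
p=5,j=1: even sum, c = 34+5 = 39
p=5,j=2: odd sum, c = 39-2 = 37
p=5,j=3: even sum, c = 37+15 = 52
p=5,j=4: odd sum, c = 52-4 = 48
p=5,j=5: even sum, c = 48+25 = 73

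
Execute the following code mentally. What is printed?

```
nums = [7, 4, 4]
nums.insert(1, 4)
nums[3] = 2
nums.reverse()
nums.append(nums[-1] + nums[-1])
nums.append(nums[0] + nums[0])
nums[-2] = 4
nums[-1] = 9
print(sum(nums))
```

30

insert 4 at 1 → [7, 4, 4, 4]
nums[3] = 2 → [7, 4, 4, 2]
reverse → [2, 4, 4, 7]
append nums[-1]+nums[-1] = 7+7 = 14 → [2, 4, 4, 7, 14]
append nums[0]+nums[0] = 2+2 = 4 → [2, 4, 4, 7, 14, 4]
nums[-2] = 4 → [2, 4, 4, 7, 4, 4]
nums[-1] = 9 → [2, 4, 4, 7, 4, 9]
sum = 30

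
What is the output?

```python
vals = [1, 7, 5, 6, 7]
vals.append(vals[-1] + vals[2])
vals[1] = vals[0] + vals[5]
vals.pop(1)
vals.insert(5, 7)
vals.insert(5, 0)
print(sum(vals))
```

append vals[-1]+vals[2] = 7+5 = 12 → [1, 7, 5, 6, 7, 12]
vals[1] = vals[0]+vals[5] = 1+12 = 13 → [1, 13, 5, 6, 7, 12]
pop(1) removes 13 → [1, 5, 6, 7, 12]
insert 7 at 5 → [1, 5, 6, 7, 12, 7]
insert 0 at 5 → [1, 5, 6, 7, 12, 0, 7]
sum = 38

38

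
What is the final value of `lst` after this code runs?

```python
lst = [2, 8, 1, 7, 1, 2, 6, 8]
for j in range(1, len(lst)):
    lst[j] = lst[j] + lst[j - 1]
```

j=1: lst[1] = 8+2 = 10 → [2, 10, 1, 7, 1, 2, 6, 8]
j=2: lst[2] = 1+10 = 11 → [2, 10, 11, 7, 1, 2, 6, 8]
j=3: lst[3] = 7+11 = 18 → [2, 10, 11, 18, 1, 2, 6, 8]
j=4: lst[4] = 1+18 = 19 → [2, 10, 11, 18, 19, 2, 6, 8]
j=5: lst[5] = 2+19 = 21 → [2, 10, 11, 18, 19, 21, 6, 8]
j=6: lst[6] = 6+21 = 27 → [2, 10, 11, 18, 19, 21, 27, 8]
j=7: lst[7] = 8+27 = 35 → [2, 10, 11, 18, 19, 21, 27, 35]

[2, 10, 11, 18, 19, 21, 27, 35]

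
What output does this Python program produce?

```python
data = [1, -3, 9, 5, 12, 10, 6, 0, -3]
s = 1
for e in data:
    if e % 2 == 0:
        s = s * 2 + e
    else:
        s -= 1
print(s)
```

99

e=1: not even, s = 1-1 = 0
e=-3: not even, s = 0-1 = -1
e=9: not even, s = (-1)-1 = -2
e=5: not even, s = (-2)-1 = -3
e=12: even, s = (-3)*2+12 = 6
e=10: even, s = 6*2+10 = 22
e=6: even, s = 22*2+6 = 50
e=0: even, s = 50*2+0 = 100
e=-3: not even, s = 100-1 = 99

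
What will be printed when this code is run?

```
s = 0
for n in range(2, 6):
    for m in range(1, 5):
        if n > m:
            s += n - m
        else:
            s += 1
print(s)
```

26

n=2,m=1: 2>1, s = 0+1 = 1
n=2,m=2: not 2>2, s = 1+1 = 2
n=2,m=3: not 2>3, s = 2+1 = 3
n=2,m=4: not 2>4, s = 3+1 = 4
n=3,m=1: 3>1, s = 4+2 = 6
n=3,m=2: 3>2, s = 6+1 = 7
n=3,m=3: not 3>3, s = 7+1 = 8
n=3,m=4: not 3>4, s = 8+1 = 9
n=4,m=1: 4>1, s = 9+3 = 12
n=4,m=2: 4>2, s = 12+2 = 14
n=4,m=3: 4>3, s = 14+1 = 15
n=4,m=4: not 4>4, s = 15+1 = 16
n=5,m=1: 5>1, s = 16+4 = 20
n=5,m=2: 5>2, s = 20+3 = 23
n=5,m=3: 5>3, s = 23+2 = 25
n=5,m=4: 5>4, s = 25+1 = 26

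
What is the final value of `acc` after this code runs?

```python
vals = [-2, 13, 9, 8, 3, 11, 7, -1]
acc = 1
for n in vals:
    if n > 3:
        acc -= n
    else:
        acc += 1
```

n=-2: not >3, acc = 1+1 = 2
n=13: >3, acc = 2-13 = -11
n=9: >3, acc = (-11)-9 = -20
n=8: >3, acc = (-20)-8 = -28
n=3: not >3, acc = (-28)+1 = -27
n=11: >3, acc = (-27)-11 = -38
n=7: >3, acc = (-38)-7 = -45
n=-1: not >3, acc = (-45)+1 = -44

-44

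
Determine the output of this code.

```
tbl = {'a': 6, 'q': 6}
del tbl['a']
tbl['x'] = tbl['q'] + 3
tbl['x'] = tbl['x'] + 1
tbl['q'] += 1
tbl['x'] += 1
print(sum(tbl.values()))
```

del 'a' → {'q': 6}
tbl['x'] = tbl['q']+3 = 9 → {'q': 6, 'x': 9}
tbl['x'] = tbl['x']+1 = 10 → {'q': 6, 'x': 10}
tbl['q'] = 6+1 = 7 → {'q': 7, 'x': 10}
tbl['x'] = 10+1 = 11 → {'q': 7, 'x': 11}
sum of values = 18

18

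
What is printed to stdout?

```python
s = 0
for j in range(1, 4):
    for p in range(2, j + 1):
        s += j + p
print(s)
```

15

j=2,p=2: s = 0+4 = 4
j=3,p=2: s = 4+5 = 9
j=3,p=3: s = 9+6 = 15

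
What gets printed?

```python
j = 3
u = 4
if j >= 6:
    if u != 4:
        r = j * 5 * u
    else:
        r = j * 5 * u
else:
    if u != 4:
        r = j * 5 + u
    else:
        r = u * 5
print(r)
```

20

j=3, u=4
j >= 6 is False; u != 4 is False
→ r = u * 5 = 20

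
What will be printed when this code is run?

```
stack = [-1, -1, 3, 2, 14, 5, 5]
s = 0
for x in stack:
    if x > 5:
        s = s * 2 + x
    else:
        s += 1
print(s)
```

24

x=-1: not >5, s = 0+1 = 1
x=-1: not >5, s = 1+1 = 2
x=3: not >5, s = 2+1 = 3
x=2: not >5, s = 3+1 = 4
x=14: >5, s = 4*2+14 = 22
x=5: not >5, s = 22+1 = 23
x=5: not >5, s = 23+1 = 24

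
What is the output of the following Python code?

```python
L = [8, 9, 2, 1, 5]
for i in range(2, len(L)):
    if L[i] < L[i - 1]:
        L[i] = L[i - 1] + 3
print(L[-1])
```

i=2: 2<9, L[2] = 9+3 = 12 → [8, 9, 12, 1, 5]
i=3: 1<12, L[3] = 12+3 = 15 → [8, 9, 12, 15, 5]
i=4: 5<15, L[4] = 15+3 = 18 → [8, 9, 12, 15, 18]

18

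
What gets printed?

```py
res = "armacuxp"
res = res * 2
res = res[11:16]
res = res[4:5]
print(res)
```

p

repeat ×2 → 'armacuxparmacuxp'
slice [11:16] → 'acuxp'
slice [4:5] → 'p'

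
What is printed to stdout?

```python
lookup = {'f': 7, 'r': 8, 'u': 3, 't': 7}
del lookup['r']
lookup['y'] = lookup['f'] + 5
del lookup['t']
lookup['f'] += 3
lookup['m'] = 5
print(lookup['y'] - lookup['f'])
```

del 'r' → {'f': 7, 'u': 3, 't': 7}
lookup['y'] = lookup['f']+5 = 12 → {'f': 7, 'u': 3, 't': 7, 'y': 12}
del 't' → {'f': 7, 'u': 3, 'y': 12}
lookup['f'] = 7+3 = 10 → {'f': 10, 'u': 3, 'y': 12}
lookup['m'] = 5 → {'f': 10, 'u': 3, 'y': 12, 'm': 5}
lookup['y']-lookup['f'] = 12-10 = 2

2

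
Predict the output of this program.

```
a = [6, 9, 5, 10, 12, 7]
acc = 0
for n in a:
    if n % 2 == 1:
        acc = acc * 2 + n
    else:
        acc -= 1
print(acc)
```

n=6: not odd, acc = 0-1 = -1
n=9: odd, acc = (-1)*2+9 = 7
n=5: odd, acc = 7*2+5 = 19
n=10: not odd, acc = 19-1 = 18
n=12: not odd, acc = 18-1 = 17
n=7: odd, acc = 17*2+7 = 41

41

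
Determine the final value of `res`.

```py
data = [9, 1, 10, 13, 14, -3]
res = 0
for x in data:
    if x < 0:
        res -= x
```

3

x=9: not <0
x=1: not <0
x=10: not <0
x=13: not <0
x=14: not <0
x=-3: <0, res = 0-(-3) = 3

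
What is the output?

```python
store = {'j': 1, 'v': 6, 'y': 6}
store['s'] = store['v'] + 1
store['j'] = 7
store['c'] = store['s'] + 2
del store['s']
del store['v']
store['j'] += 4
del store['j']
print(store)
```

store['s'] = store['v']+1 = 7 → {'j': 1, 'v': 6, 'y': 6, 's': 7}
store['j'] = 7 → {'j': 7, 'v': 6, 'y': 6, 's': 7}
store['c'] = store['s']+2 = 9 → {'j': 7, 'v': 6, 'y': 6, 's': 7, 'c': 9}
del 's' → {'j': 7, 'v': 6, 'y': 6, 'c': 9}
del 'v' → {'j': 7, 'y': 6, 'c': 9}
store['j'] = 7+4 = 11 → {'j': 11, 'y': 6, 'c': 9}
del 'j' → {'y': 6, 'c': 9}

{'y': 6, 'c': 9}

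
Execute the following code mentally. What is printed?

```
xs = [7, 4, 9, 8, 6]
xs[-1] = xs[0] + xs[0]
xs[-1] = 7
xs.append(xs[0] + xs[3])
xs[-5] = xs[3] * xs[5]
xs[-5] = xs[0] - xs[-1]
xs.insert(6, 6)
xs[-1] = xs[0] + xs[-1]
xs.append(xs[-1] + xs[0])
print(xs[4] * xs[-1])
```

xs[-1] = xs[0]+xs[0] = 7+7 = 14 → [7, 4, 9, 8, 14]
xs[-1] = 7 → [7, 4, 9, 8, 7]
append xs[0]+xs[3] = 7+8 = 15 → [7, 4, 9, 8, 7, 15]
xs[-5] = xs[3]*xs[5] = 8*15 = 120 → [7, 120, 9, 8, 7, 15]
xs[-5] = xs[0]-xs[-1] = 7-15 = -8 → [7, -8, 9, 8, 7, 15]
insert 6 at 6 → [7, -8, 9, 8, 7, 15, 6]
xs[-1] = xs[0]+xs[-1] = 7+6 = 13 → [7, -8, 9, 8, 7, 15, 13]
append xs[-1]+xs[0] = 13+7 = 20 → [7, -8, 9, 8, 7, 15, 13, 20]
xs[4]*xs[-1] = 7*20 = 140

140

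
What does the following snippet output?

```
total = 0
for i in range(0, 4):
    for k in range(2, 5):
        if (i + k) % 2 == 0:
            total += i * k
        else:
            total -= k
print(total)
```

6

i=0,k=2: even sum, total = 0+0 = 0
i=0,k=3: odd sum, total = 0-3 = -3
i=0,k=4: even sum, total = (-3)+0 = -3
i=1,k=2: odd sum, total = (-3)-2 = -5
i=1,k=3: even sum, total = (-5)+3 = -2
i=1,k=4: odd sum, total = (-2)-4 = -6
i=2,k=2: even sum, total = (-6)+4 = -2
i=2,k=3: odd sum, total = (-2)-3 = -5
i=2,k=4: even sum, total = (-5)+8 = 3
i=3,k=2: odd sum, total = 3-2 = 1
i=3,k=3: even sum, total = 1+9 = 10
i=3,k=4: odd sum, total = 10-4 = 6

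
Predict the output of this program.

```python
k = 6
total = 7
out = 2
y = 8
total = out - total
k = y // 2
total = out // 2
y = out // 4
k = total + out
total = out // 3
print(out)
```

total = 2-7 = -5
k = 8//2 = 4
total = 2//2 = 1
y = 2//4 = 0
k = 1+2 = 3
total = 2//3 = 0

2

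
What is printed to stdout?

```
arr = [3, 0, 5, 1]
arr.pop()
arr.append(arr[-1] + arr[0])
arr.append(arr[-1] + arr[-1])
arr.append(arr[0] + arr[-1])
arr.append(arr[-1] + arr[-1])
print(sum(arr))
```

89

pop() removes 1 → [3, 0, 5]
append arr[-1]+arr[0] = 5+3 = 8 → [3, 0, 5, 8]
append arr[-1]+arr[-1] = 8+8 = 16 → [3, 0, 5, 8, 16]
append arr[0]+arr[-1] = 3+16 = 19 → [3, 0, 5, 8, 16, 19]
append arr[-1]+arr[-1] = 19+19 = 38 → [3, 0, 5, 8, 16, 19, 38]
sum = 89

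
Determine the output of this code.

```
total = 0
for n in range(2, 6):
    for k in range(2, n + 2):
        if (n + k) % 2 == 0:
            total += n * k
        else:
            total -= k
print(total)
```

48

n=2,k=2: even sum, total = 0+4 = 4
n=2,k=3: odd sum, total = 4-3 = 1
n=3,k=2: odd sum, total = 1-2 = -1
n=3,k=3: even sum, total = (-1)+9 = 8
n=3,k=4: odd sum, total = 8-4 = 4
n=4,k=2: even sum, total = 4+8 = 12
n=4,k=3: odd sum, total = 12-3 = 9
n=4,k=4: even sum, total = 9+16 = 25
n=4,k=5: odd sum, total = 25-5 = 20
n=5,k=2: odd sum, total = 20-2 = 18
n=5,k=3: even sum, total = 18+15 = 33
n=5,k=4: odd sum, total = 33-4 = 29
n=5,k=5: even sum, total = 29+25 = 54
n=5,k=6: odd sum, total = 54-6 = 48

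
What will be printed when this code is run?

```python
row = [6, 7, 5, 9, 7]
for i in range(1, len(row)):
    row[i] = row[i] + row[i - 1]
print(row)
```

i=1: row[1] = 7+6 = 13 → [6, 13, 5, 9, 7]
i=2: row[2] = 5+13 = 18 → [6, 13, 18, 9, 7]
i=3: row[3] = 9+18 = 27 → [6, 13, 18, 27, 7]
i=4: row[4] = 7+27 = 34 → [6, 13, 18, 27, 34]

[6, 13, 18, 27, 34]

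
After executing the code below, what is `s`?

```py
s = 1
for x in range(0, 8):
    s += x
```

x=0: s = 1+0 = 1
x=1: s = 1+1 = 2
x=2: s = 2+2 = 4
x=3: s = 4+3 = 7
x=4: s = 7+4 = 11
x=5: s = 11+5 = 16
x=6: s = 16+6 = 22
x=7: s = 22+7 = 29

29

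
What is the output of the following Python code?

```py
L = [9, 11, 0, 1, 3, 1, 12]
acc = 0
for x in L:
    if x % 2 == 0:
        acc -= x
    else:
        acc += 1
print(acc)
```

-7

x=9: not even, acc = 0+1 = 1
x=11: not even, acc = 1+1 = 2
x=0: even, acc = 2-0 = 2
x=1: not even, acc = 2+1 = 3
x=3: not even, acc = 3+1 = 4
x=1: not even, acc = 4+1 = 5
x=12: even, acc = 5-12 = -7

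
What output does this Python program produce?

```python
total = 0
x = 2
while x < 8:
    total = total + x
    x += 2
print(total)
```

x=2: total = 0+2 = 2
x=4: total = 2+4 = 6
x=6: total = 6+6 = 12

12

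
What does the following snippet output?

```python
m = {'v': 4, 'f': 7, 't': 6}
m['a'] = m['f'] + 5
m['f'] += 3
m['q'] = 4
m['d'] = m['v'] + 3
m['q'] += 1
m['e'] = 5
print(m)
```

{'v': 4, 'f': 10, 't': 6, 'a': 12, 'q': 5, 'd': 7, 'e': 5}

m['a'] = m['f']+5 = 12 → {'v': 4, 'f': 7, 't': 6, 'a': 12}
m['f'] = 7+3 = 10 → {'v': 4, 'f': 10, 't': 6, 'a': 12}
m['q'] = 4 → {'v': 4, 'f': 10, 't': 6, 'a': 12, 'q': 4}
m['d'] = m['v']+3 = 7 → {'v': 4, 'f': 10, 't': 6, 'a': 12, 'q': 4, 'd': 7}
m['q'] = 4+1 = 5 → {'v': 4, 'f': 10, 't': 6, 'a': 12, 'q': 5, 'd': 7}
m['e'] = 5 → {'v': 4, 'f': 10, 't': 6, 'a': 12, 'q': 5, 'd': 7, 'e': 5}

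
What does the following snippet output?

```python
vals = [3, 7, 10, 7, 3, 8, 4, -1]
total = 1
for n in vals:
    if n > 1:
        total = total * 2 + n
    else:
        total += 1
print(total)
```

n=3: >1, total = 1*2+3 = 5
n=7: >1, total = 5*2+7 = 17
n=10: >1, total = 17*2+10 = 44
n=7: >1, total = 44*2+7 = 95
n=3: >1, total = 95*2+3 = 193
n=8: >1, total = 193*2+8 = 394
n=4: >1, total = 394*2+4 = 792
n=-1: not >1, total = 792+1 = 793

793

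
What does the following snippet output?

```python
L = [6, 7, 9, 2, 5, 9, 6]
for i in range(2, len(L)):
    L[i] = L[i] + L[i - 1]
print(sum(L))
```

i=2: L[2] = 9+7 = 16 → [6, 7, 16, 2, 5, 9, 6]
i=3: L[3] = 2+16 = 18 → [6, 7, 16, 18, 5, 9, 6]
i=4: L[4] = 5+18 = 23 → [6, 7, 16, 18, 23, 9, 6]
i=5: L[5] = 9+23 = 32 → [6, 7, 16, 18, 23, 32, 6]
i=6: L[6] = 6+32 = 38 → [6, 7, 16, 18, 23, 32, 38]
sum = 140

140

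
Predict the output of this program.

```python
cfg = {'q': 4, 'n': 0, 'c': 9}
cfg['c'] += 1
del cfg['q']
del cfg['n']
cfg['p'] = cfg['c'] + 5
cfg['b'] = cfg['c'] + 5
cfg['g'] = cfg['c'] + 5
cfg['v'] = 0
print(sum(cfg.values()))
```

cfg['c'] = 9+1 = 10 → {'q': 4, 'n': 0, 'c': 10}
del 'q' → {'n': 0, 'c': 10}
del 'n' → {'c': 10}
cfg['p'] = cfg['c']+5 = 15 → {'c': 10, 'p': 15}
cfg['b'] = cfg['c']+5 = 15 → {'c': 10, 'p': 15, 'b': 15}
cfg['g'] = cfg['c']+5 = 15 → {'c': 10, 'p': 15, 'b': 15, 'g': 15}
cfg['v'] = 0 → {'c': 10, 'p': 15, 'b': 15, 'g': 15, 'v': 0}
sum of values = 55

55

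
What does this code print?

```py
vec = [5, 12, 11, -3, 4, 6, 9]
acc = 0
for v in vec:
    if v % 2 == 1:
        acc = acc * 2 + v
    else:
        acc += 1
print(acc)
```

99

v=5: odd, acc = 0*2+5 = 5
v=12: not odd, acc = 5+1 = 6
v=11: odd, acc = 6*2+11 = 23
v=-3: odd, acc = 23*2+(-3) = 43
v=4: not odd, acc = 43+1 = 44
v=6: not odd, acc = 44+1 = 45
v=9: odd, acc = 45*2+9 = 99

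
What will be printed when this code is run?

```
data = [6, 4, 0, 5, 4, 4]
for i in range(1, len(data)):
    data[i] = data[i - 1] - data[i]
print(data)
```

i=1: data[1] = 6-4 = 2 → [6, 2, 0, 5, 4, 4]
i=2: data[2] = 2-0 = 2 → [6, 2, 2, 5, 4, 4]
i=3: data[3] = 2-5 = -3 → [6, 2, 2, -3, 4, 4]
i=4: data[4] = (-3)-4 = -7 → [6, 2, 2, -3, -7, 4]
i=5: data[5] = (-7)-4 = -11 → [6, 2, 2, -3, -7, -11]

[6, 2, 2, -3, -7, -11]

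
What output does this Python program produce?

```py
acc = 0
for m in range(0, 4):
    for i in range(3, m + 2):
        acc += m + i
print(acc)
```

m=2,i=3: acc = 0+5 = 5
m=3,i=3: acc = 5+6 = 11
m=3,i=4: acc = 11+7 = 18

18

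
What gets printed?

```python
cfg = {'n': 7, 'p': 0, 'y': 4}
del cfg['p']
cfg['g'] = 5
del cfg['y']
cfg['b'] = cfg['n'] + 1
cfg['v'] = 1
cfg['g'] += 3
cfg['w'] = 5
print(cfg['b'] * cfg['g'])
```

64

del 'p' → {'n': 7, 'y': 4}
cfg['g'] = 5 → {'n': 7, 'y': 4, 'g': 5}
del 'y' → {'n': 7, 'g': 5}
cfg['b'] = cfg['n']+1 = 8 → {'n': 7, 'g': 5, 'b': 8}
cfg['v'] = 1 → {'n': 7, 'g': 5, 'b': 8, 'v': 1}
cfg['g'] = 5+3 = 8 → {'n': 7, 'g': 8, 'b': 8, 'v': 1}
cfg['w'] = 5 → {'n': 7, 'g': 8, 'b': 8, 'v': 1, 'w': 5}
cfg['b']*cfg['g'] = 8*8 = 64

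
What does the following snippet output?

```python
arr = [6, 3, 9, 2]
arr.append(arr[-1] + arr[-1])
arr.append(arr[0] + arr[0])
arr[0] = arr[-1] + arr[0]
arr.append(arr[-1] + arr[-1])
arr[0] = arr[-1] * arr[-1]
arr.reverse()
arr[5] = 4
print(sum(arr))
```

631

append arr[-1]+arr[-1] = 2+2 = 4 → [6, 3, 9, 2, 4]
append arr[0]+arr[0] = 6+6 = 12 → [6, 3, 9, 2, 4, 12]
arr[0] = arr[-1]+arr[0] = 12+6 = 18 → [18, 3, 9, 2, 4, 12]
append arr[-1]+arr[-1] = 12+12 = 24 → [18, 3, 9, 2, 4, 12, 24]
arr[0] = arr[-1]*arr[-1] = 24*24 = 576 → [576, 3, 9, 2, 4, 12, 24]
reverse → [24, 12, 4, 2, 9, 3, 576]
arr[5] = 4 → [24, 12, 4, 2, 9, 4, 576]
sum = 631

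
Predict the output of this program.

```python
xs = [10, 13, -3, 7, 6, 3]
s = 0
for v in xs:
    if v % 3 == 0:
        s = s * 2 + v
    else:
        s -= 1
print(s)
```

-17

v=10: not %3==0, s = 0-1 = -1
v=13: not %3==0, s = (-1)-1 = -2
v=-3: %3==0, s = (-2)*2+(-3) = -7
v=7: not %3==0, s = (-7)-1 = -8
v=6: %3==0, s = (-8)*2+6 = -10
v=3: %3==0, s = (-10)*2+3 = -17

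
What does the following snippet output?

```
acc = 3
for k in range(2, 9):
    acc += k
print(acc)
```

38

k=2: acc = 3+2 = 5
k=3: acc = 5+3 = 8
k=4: acc = 8+4 = 12
k=5: acc = 12+5 = 17
k=6: acc = 17+6 = 23
k=7: acc = 23+7 = 30
k=8: acc = 30+8 = 38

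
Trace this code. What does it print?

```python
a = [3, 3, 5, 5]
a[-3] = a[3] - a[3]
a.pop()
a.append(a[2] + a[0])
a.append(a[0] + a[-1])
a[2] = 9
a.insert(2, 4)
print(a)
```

a[-3] = a[3]-a[3] = 5-5 = 0 → [3, 0, 5, 5]
pop() removes 5 → [3, 0, 5]
append a[2]+a[0] = 5+3 = 8 → [3, 0, 5, 8]
append a[0]+a[-1] = 3+8 = 11 → [3, 0, 5, 8, 11]
a[2] = 9 → [3, 0, 9, 8, 11]
insert 4 at 2 → [3, 0, 4, 9, 8, 11]

[3, 0, 4, 9, 8, 11]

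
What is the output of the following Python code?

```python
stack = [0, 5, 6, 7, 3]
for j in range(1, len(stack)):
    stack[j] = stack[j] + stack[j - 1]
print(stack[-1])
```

21

j=1: stack[1] = 5+0 = 5 → [0, 5, 6, 7, 3]
j=2: stack[2] = 6+5 = 11 → [0, 5, 11, 7, 3]
j=3: stack[3] = 7+11 = 18 → [0, 5, 11, 18, 3]
j=4: stack[4] = 3+18 = 21 → [0, 5, 11, 18, 21]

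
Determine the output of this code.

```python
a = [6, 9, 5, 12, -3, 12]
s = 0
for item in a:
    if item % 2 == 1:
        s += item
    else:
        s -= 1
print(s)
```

item=6: not odd, s = 0-1 = -1
item=9: odd, s = (-1)+9 = 8
item=5: odd, s = 8+5 = 13
item=12: not odd, s = 13-1 = 12
item=-3: odd, s = 12+(-3) = 9
item=12: not odd, s = 9-1 = 8

8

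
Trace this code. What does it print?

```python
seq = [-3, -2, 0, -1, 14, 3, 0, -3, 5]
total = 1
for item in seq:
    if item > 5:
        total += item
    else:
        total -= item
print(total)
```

item=-3: not >5, total = 1-(-3) = 4
item=-2: not >5, total = 4-(-2) = 6
item=0: not >5, total = 6-0 = 6
item=-1: not >5, total = 6-(-1) = 7
item=14: >5, total = 7+14 = 21
item=3: not >5, total = 21-3 = 18
item=0: not >5, total = 18-0 = 18
item=-3: not >5, total = 18-(-3) = 21
item=5: not >5, total = 21-5 = 16

16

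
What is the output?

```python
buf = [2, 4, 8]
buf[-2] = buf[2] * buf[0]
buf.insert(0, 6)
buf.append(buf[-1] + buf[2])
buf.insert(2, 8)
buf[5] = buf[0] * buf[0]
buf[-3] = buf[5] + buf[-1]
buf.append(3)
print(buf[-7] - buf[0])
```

0

buf[-2] = buf[2]*buf[0] = 8*2 = 16 → [2, 16, 8]
insert 6 at 0 → [6, 2, 16, 8]
append buf[-1]+buf[2] = 8+16 = 24 → [6, 2, 16, 8, 24]
insert 8 at 2 → [6, 2, 8, 16, 8, 24]
buf[5] = buf[0]*buf[0] = 6*6 = 36 → [6, 2, 8, 16, 8, 36]
buf[-3] = buf[5]+buf[-1] = 36+36 = 72 → [6, 2, 8, 72, 8, 36]
append 3 → [6, 2, 8, 72, 8, 36, 3]
buf[-7]-buf[0] = 6-6 = 0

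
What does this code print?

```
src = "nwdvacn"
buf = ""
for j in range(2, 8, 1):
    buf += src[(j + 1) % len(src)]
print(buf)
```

vacnnw

j=2: add src[3]='v' → 'v'
j=3: add src[4]='a' → 'va'
j=4: add src[5]='c' → 'vac'
j=5: add src[6]='n' → 'vacn'
j=6: add src[0]='n' → 'vacnn'
j=7: add src[1]='w' → 'vacnnw'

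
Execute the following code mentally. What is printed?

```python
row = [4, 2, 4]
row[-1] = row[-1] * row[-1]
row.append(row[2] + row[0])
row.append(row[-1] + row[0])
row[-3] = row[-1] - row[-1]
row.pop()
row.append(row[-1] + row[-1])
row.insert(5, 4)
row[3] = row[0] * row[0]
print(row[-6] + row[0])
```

row[-1] = row[-1]*row[-1] = 4*4 = 16 → [4, 2, 16]
append row[2]+row[0] = 16+4 = 20 → [4, 2, 16, 20]
append row[-1]+row[0] = 20+4 = 24 → [4, 2, 16, 20, 24]
row[-3] = row[-1]-row[-1] = 24-24 = 0 → [4, 2, 0, 20, 24]
pop() removes 24 → [4, 2, 0, 20]
append row[-1]+row[-1] = 20+20 = 40 → [4, 2, 0, 20, 40]
insert 4 at 5 → [4, 2, 0, 20, 40, 4]
row[3] = row[0]*row[0] = 4*4 = 16 → [4, 2, 0, 16, 40, 4]
row[-6]+row[0] = 4+4 = 8

8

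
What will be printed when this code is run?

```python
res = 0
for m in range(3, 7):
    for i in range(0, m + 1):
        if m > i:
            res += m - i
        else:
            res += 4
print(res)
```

m=3,i=0: 3>0, res = 0+3 = 3
m=3,i=1: 3>1, res = 3+2 = 5
m=3,i=2: 3>2, res = 5+1 = 6
m=3,i=3: not 3>3, res = 6+4 = 10
m=4,i=0: 4>0, res = 10+4 = 14
m=4,i=1: 4>1, res = 14+3 = 17
m=4,i=2: 4>2, res = 17+2 = 19
m=4,i=3: 4>3, res = 19+1 = 20
m=4,i=4: not 4>4, res = 20+4 = 24
m=5,i=0: 5>0, res = 24+5 = 29
m=5,i=1: 5>1, res = 29+4 = 33
m=5,i=2: 5>2, res = 33+3 = 36
m=5,i=3: 5>3, res = 36+2 = 38
m=5,i=4: 5>4, res = 38+1 = 39
m=5,i=5: not 5>5, res = 39+4 = 43
m=6,i=0: 6>0, res = 43+6 = 49
m=6,i=1: 6>1, res = 49+5 = 54
m=6,i=2: 6>2, res = 54+4 = 58
m=6,i=3: 6>3, res = 58+3 = 61
m=6,i=4: 6>4, res = 61+2 = 63
m=6,i=5: 6>5, res = 63+1 = 64
m=6,i=6: not 6>6, res = 64+4 = 68

68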